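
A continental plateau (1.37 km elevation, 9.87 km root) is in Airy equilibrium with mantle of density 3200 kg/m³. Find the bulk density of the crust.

ρ_c h = (ρ_m − ρ_c) r → ρ_c (h + r) = ρ_m r → ρ_c = ρ_m r / (h + r).
ρ_c = 3200 × 9.87 km / (1.37 km + 9.87 km) = 2810 kg/m³.

2810 kg/m³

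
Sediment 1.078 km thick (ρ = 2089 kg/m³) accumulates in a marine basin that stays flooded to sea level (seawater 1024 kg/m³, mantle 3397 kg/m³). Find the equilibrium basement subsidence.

0.484 km

Submarine loading: the sediment displaces seawater, and the subsidence is in turn flooded, so s (ρ_m − ρ_w) = t (ρ_sed − ρ_w).
s = 1.078 km × (2089 − 1024) / (3397 − 1024) = 0.484 km.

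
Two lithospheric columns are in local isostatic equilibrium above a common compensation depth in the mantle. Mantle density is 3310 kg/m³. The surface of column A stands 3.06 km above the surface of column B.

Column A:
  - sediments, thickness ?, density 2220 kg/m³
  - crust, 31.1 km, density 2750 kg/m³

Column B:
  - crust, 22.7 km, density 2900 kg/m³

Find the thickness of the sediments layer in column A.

1.85 km

Take the compensation level at the base of the deeper column (depth z_c below the surface of column A) and equate Σ ρ_i t_i down to z_c; mantle fills any gap and the z_c terms cancel.
Column A: x×2220 + 31.1×2750 + (z_c − 31.1 − x)×3310
Column B: 3.06×0 + 22.7×2900 + (z_c − 3.06 − 22.7)×3310
The z_c×3310 term appears on both sides and cancels. Collect the known terms of each column as K = Σ(ρt)_known − 3310 × (depth of known layers): K_A = 85525 − 3310×31.1 = −17416; K_B = 65830 − 3310×(3.06 + 22.7) = −19435.6.
Balance: K_A − x×(3310 − 2220) = K_B, so x = (K_A − K_B)/(3310 − 2220) = 2019.6/1090 = 1.85 km.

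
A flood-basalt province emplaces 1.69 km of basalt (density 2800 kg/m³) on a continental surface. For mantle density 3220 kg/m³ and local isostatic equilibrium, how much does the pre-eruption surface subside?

Subaerial loading: s = t ρ_load / ρ_m.
s = 1.69 km × 2800/3220 = 1.47 km.

1.47 km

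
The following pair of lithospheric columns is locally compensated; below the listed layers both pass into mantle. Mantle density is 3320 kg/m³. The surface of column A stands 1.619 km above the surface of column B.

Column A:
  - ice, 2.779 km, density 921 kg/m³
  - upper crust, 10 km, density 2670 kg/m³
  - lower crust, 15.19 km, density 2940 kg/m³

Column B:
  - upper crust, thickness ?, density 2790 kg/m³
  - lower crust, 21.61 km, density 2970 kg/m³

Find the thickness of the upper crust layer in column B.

Take the compensation level at the base of the deeper column (depth z_c below the surface of column A) and equate Σ ρ_i t_i down to z_c; mantle fills any gap and the z_c terms cancel.
Column A: 2.779×921 + 10×2670 + 15.19×2940 + (z_c − 27.969)×3320
Column B: 1.619×0 + x×2790 + 21.61×2970 + (z_c − 1.619 − 21.61 − x)×3320
The z_c×3320 term appears on both sides and cancels. Collect the known terms of each column as K = Σ(ρt)_known − 3320 × (depth of known layers): K_A = 73918.059 − 3320×27.969 = −18939.021; K_B = 64181.7 − 3320×(1.619 + 21.61) = −12938.58.
Balance: K_A = K_B − x×(3320 − 2790), so x = (K_B − K_A)/(3320 − 2790) = 6000.44/530 = 11.3 km.

11.3 km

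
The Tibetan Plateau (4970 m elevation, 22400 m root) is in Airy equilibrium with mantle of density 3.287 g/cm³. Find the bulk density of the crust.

ρ_c h = (ρ_m − ρ_c) r → ρ_c (h + r) = ρ_m r → ρ_c = ρ_m r / (h + r).
ρ_c = 3.287 × 22400 m / (4970 m + 22400 m) = 2.69 g/cm³.

2.69 g/cm³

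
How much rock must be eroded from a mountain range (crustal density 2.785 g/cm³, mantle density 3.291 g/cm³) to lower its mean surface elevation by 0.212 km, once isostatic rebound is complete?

1.38 km

Net drop Δ = e − u = e − e ρ_c/ρ_m = e (ρ_m − ρ_c)/ρ_m.
e = Δ ρ_m/(ρ_m − ρ_c) = 0.212 km × 3.291/0.506 = 1.38 km.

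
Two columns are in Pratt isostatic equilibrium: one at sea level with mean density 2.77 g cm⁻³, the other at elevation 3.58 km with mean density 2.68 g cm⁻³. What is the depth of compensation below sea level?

107 km

ρ_ref D = ρ (D + h) → D (ρ_ref − ρ) = ρ h.
D = ρ h/(ρ_ref − ρ) = 2.68 × 3.58 km/(2.77 − 2.68) = 107 km.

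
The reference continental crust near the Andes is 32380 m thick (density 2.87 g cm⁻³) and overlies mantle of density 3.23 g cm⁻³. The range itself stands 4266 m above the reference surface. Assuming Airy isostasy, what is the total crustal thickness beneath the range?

Root depth r = h ρ_c / (ρ_m − ρ_c) = 4266 m × 2.87 / 0.36 = 34010 m.
Total thickness = T + h + r = 32380 m + 4266 m + 34010 m = 70700 m.

70700 m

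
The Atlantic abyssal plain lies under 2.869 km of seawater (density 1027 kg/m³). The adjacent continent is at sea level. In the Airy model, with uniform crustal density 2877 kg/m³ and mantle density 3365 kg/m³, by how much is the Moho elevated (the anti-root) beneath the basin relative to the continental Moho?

10.9 km

For local isostatic compensation: replacing crust with seawater at the top is compensated by replacing crust with mantle at the base: d (ρ_c − ρ_w) = a (ρ_m − ρ_c).
a = d (ρ_c − ρ_w)/(ρ_m − ρ_c) = 2.869 km × 1850/488 = 10.9 km.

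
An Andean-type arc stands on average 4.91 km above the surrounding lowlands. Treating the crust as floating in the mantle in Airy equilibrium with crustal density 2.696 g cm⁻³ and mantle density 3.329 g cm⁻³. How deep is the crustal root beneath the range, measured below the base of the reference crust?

20.9 km

For local isostatic compensation: the weight of the topography is balanced by the buoyancy of the root, ρ_c h = (ρ_m − ρ_c) r.
r = h · ρ_c / (ρ_m − ρ_c) = 4.91 km × 2.696 / (3.329 − 2.696) = 20.9 km.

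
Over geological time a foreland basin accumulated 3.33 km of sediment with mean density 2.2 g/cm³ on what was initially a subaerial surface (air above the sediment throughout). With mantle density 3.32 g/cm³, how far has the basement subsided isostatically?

2.21 km

Subaerial load: s = t ρ_sed / ρ_m = 3.33 km × 2.2/3.32 = 2.21 km.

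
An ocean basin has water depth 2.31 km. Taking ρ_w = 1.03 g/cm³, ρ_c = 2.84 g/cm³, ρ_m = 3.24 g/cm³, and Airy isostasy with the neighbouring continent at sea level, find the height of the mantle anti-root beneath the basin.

10.5 km

Equating mass per unit area of the two columns: replacing crust with seawater at the top is compensated by replacing crust with mantle at the base: d (ρ_c − ρ_w) = a (ρ_m − ρ_c).
a = d (ρ_c − ρ_w)/(ρ_m − ρ_c) = 2.31 km × 1.81/0.4 = 10.5 km.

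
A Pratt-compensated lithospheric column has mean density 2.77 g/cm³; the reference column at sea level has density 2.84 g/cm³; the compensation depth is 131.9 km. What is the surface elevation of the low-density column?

ρ_ref D = ρ (D + h) → h = D (ρ_ref − ρ)/ρ.
h = 131.9 km × (2.84 − 2.77)/2.77 = 3.33 km.

3.33 km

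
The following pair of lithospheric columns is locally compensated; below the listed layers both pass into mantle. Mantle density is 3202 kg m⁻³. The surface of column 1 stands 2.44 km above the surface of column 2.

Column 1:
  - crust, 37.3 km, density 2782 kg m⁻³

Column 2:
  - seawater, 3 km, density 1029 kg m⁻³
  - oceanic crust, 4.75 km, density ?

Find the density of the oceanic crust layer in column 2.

Take the compensation level at the base of the deeper column (depth z_c below the surface of column 1) and equate Σ ρ_i t_i down to z_c; mantle fills any gap and the z_c terms cancel.
Column 1: 37.3×2782 + (z_c − 37.3)×3202
Column 2: 2.44×0 + 3×1029 + 4.75×ρ + (z_c − 2.44 − 7.75)×3202
The z_c×3202 term appears on both sides and cancels. Collect the known terms of each column as K = Σ(ρt)_known − 3202 × (depth of known layers): K_1 = 103768.6 − 3202×37.3 = −15666; K_2 = 3087 − 3202×(2.44 + 7.75) = −29541.38.
Balance: K_1 = K_2 + 4.75×ρ, so ρ = (K_1 − K_2)/4.75 = 13875.4/4.75 = 2920 kg m⁻³.

2920 kg m⁻³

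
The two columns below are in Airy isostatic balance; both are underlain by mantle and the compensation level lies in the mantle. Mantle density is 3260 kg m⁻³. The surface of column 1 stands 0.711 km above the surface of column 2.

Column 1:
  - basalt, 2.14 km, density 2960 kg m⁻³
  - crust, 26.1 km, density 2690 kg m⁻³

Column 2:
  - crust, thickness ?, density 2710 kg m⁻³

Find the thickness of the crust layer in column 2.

Take the compensation level at the base of the deeper column (depth z_c below the surface of column 1) and equate Σ ρ_i t_i down to z_c; mantle fills any gap and the z_c terms cancel.
Column 1: 2.14×2960 + 26.1×2690 + (z_c − 28.24)×3260
Column 2: 0.711×0 + x×2710 + (z_c − 0.711 − 0 − x)×3260
The z_c×3260 term appears on both sides and cancels. Collect the known terms of each column as K = Σ(ρt)_known − 3260 × (depth of known layers): K_1 = 76543.4 − 3260×28.24 = −15519; K_2 = 0 − 3260×(0.711 + 0) = −2317.86.
Balance: K_1 = K_2 − x×(3260 − 2710), so x = (K_2 − K_1)/(3260 − 2710) = 13201.1/550 = 24 km.

24 km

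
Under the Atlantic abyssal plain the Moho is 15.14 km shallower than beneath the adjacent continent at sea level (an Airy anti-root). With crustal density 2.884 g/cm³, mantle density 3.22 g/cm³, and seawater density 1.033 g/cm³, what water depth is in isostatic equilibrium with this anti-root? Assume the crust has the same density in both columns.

Replacing a thickness d of crust by seawater at the top must be balanced by replacing crust with mantle at the base: d (ρ_c − ρ_w) = a (ρ_m − ρ_c).
d = a (ρ_m − ρ_c)/(ρ_c − ρ_w) = 15.14 km × 0.336/1.851 = 2.75 km.

2.75 km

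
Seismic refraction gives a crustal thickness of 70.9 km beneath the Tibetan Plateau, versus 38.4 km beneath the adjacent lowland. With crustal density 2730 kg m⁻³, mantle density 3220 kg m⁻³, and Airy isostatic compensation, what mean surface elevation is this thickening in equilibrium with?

4.95 km

Excess crust Δ = 70.9 km − 38.4 km = 32.5 km, split between elevation h and root r with h + r = Δ.
Airy balance ρ_c h = (ρ_m − ρ_c) r gives r = h ρ_c/(ρ_m − ρ_c), so h (1 + ρ_c/(ρ_m − ρ_c)) = Δ, i.e. h = Δ (ρ_m − ρ_c)/ρ_m.
h = 32.5 km × 490/3220 = 4.95 km.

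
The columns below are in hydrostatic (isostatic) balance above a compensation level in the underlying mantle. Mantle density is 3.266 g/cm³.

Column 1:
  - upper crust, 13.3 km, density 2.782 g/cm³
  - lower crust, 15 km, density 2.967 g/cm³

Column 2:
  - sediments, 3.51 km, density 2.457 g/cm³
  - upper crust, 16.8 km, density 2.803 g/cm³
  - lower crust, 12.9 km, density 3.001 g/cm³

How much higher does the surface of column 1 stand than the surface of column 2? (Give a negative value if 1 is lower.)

For any compensation level in the mantle, the mantle terms cancel and isostasy reduces to e = (Σt_1 − Σt_2) − (Σ(ρt)_1 − Σ(ρt)_2) / ρ_m.
Σt_1 = 28.3 km; Σt_2 = 33.21 km; Σ(ρt)_1 = 81.5056; Σ(ρt)_2 = 94.42737 (in km·g/cm³).
e = (28.3 − 33.21) − (81.5056 − 94.42737) / 3.266 = −0.954 km.

−0.954 km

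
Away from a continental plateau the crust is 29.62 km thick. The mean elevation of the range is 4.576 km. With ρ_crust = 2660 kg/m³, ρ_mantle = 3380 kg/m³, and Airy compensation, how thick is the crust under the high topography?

51.1 km

Root depth r = h ρ_c / (ρ_m − ρ_c) = 4.576 km × 2660 / 720 = 16.91 km.
Total thickness = T + h + r = 29.62 km + 4.576 km + 16.91 km = 51.1 km.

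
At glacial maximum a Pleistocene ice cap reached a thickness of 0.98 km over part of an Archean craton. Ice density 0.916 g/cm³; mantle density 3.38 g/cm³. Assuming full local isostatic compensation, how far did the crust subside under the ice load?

0.266 km

Balancing pressure at the compensation depth: the ice load ρ_ice t is balanced by mantle displaced below, ρ_m s.
s = t ρ_ice / ρ_m = 0.98 km × 0.916/3.38 = 0.266 km.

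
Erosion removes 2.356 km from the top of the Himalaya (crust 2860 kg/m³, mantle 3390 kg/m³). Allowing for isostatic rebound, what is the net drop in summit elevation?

0.368 km

Rebound u = e ρ_c/ρ_m = 2.356 km × 2860/3390 = 1.988 km.
Net surface drop = e − u = 2.356 km − 1.988 km = e (ρ_m − ρ_c)/ρ_m = 0.368 km.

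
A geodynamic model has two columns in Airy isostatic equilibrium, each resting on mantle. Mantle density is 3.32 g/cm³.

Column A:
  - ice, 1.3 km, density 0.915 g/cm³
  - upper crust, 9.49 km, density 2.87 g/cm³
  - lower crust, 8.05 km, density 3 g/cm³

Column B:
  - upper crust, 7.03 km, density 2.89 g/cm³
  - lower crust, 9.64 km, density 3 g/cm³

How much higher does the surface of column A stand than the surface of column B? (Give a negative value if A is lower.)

1.16 km

For any compensation level in the mantle, the mantle terms cancel and isostasy reduces to e = (Σt_A − Σt_B) − (Σ(ρt)_A − Σ(ρt)_B) / ρ_m.
Σt_A = 18.84 km; Σt_B = 16.67 km; Σ(ρt)_A = 52.5758; Σ(ρt)_B = 49.2367 (in km·g/cm³).
e = (18.84 − 16.67) − (52.5758 − 49.2367) / 3.32 = 1.16 km.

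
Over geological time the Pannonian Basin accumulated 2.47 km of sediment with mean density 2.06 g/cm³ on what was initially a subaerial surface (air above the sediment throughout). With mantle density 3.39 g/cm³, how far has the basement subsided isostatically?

Subaerial load: s = t ρ_sed / ρ_m = 2.47 km × 2.06/3.39 = 1.5 km.

1.5 km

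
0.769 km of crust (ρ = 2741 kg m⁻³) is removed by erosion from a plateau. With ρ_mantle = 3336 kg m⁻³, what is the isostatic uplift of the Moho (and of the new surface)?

0.632 km

Unloading: uplift u = e ρ_c/ρ_m = 0.769 km × 2741/3336 = 0.632 km.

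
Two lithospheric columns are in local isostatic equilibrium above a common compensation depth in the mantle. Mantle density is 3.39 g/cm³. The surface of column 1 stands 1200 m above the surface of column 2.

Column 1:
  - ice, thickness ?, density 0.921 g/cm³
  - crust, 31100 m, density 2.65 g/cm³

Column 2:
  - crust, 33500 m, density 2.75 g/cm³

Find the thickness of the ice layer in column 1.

1010 m

Take the compensation level at the base of the deeper column (depth z_c below the surface of column 1) and equate Σ ρ_i t_i down to z_c; mantle fills any gap and the z_c terms cancel.
Column 1: x×0.921 + 31100×2.65 + (z_c − 31100 − x)×3.39
Column 2: 1200×0 + 33500×2.75 + (z_c − 1200 − 33500)×3.39
The z_c×3.39 term appears on both sides and cancels. Collect the known terms of each column as K = Σ(ρt)_known − 3.39 × (depth of known layers): K_1 = 82415 − 3.39×31100 = −23014; K_2 = 92125 − 3.39×(1200 + 33500) = −25508.
Balance: K_1 − x×(3.39 − 0.921) = K_2, so x = (K_1 − K_2)/(3.39 − 0.921) = 2494/2.469 = 1010 m.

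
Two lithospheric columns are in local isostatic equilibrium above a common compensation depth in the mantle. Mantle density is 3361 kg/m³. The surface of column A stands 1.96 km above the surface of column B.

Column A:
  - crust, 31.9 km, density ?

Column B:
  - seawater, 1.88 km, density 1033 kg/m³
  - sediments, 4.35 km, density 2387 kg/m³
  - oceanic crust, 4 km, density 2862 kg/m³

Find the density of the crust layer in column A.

2820 kg/m³

Take the compensation level at the base of the deeper column (depth z_c below the surface of column A) and equate Σ ρ_i t_i down to z_c; mantle fills any gap and the z_c terms cancel.
Column A: 31.9×ρ + (z_c − 31.9)×3361
Column B: 1.96×0 + 1.88×1033 + 4.35×2387 + 4×2862 + (z_c − 1.96 − 10.23)×3361
The z_c×3361 term appears on both sides and cancels. Collect the known terms of each column as K = Σ(ρt)_known − 3361 × (depth of known layers): K_A = 0 − 3361×31.9 = −107215.9; K_B = 23773.49 − 3361×(1.96 + 10.23) = −17197.1.
Balance: K_A + 31.9×ρ = K_B, so ρ = (K_B − K_A)/31.9 = 90018.8/31.9 = 2820 kg/m³.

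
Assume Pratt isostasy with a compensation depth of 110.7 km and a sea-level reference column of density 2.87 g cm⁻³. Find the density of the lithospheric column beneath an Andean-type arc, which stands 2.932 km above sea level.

2.8 g cm⁻³

Pratt balance: ρ_ref D = ρ (D + h).
ρ = ρ_ref D/(D + h) = 2.87 × 110.7 km/(110.7 km + 2.932 km) = 2.8 g cm⁻³.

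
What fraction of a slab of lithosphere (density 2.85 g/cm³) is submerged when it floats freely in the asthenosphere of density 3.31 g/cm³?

86.1%

Submerged fraction = ρ_obj/ρ_fluid = 2.85/3.31 = 86.1%.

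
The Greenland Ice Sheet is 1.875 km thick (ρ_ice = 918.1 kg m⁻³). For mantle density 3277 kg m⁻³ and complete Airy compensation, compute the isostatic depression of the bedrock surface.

In Airy isostatic equilibrium: the ice load ρ_ice t is balanced by mantle displaced below, ρ_m s.
s = t ρ_ice / ρ_m = 1.875 km × 918.1/3277 = 0.525 km.

0.525 km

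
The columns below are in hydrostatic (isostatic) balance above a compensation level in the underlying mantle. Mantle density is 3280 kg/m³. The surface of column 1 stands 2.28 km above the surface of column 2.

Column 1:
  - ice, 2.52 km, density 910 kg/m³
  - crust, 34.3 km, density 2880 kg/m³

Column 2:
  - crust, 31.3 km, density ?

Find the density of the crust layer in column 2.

Take the compensation level at the base of the deeper column (depth z_c below the surface of column 1) and equate Σ ρ_i t_i down to z_c; mantle fills any gap and the z_c terms cancel.
Column 1: 2.52×910 + 34.3×2880 + (z_c − 36.82)×3280
Column 2: 2.28×0 + 31.3×ρ + (z_c − 2.28 − 31.3)×3280
The z_c×3280 term appears on both sides and cancels. Collect the known terms of each column as K = Σ(ρt)_known − 3280 × (depth of known layers): K_1 = 101077.2 − 3280×36.82 = −19692.4; K_2 = 0 − 3280×(2.28 + 31.3) = −110142.4.
Balance: K_1 = K_2 + 31.3×ρ, so ρ = (K_1 − K_2)/31.3 = 90450/31.3 = 2890 kg/m³.

2890 kg/m³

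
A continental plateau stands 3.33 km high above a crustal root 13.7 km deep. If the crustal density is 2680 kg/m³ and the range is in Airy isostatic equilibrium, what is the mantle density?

3330 kg/m³

Airy balance: ρ_c h = (ρ_m − ρ_c) r → ρ_m = ρ_c (1 + h/r).
ρ_m = 2680 × (1 + 3.33 km/13.7 km) = 3330 kg/m³.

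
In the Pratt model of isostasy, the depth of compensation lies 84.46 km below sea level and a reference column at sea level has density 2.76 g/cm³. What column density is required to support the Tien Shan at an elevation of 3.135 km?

Pratt balance: ρ_ref D = ρ (D + h).
ρ = ρ_ref D/(D + h) = 2.76 × 84.46 km/(84.46 km + 3.135 km) = 2.66 g/cm³.

2.66 g/cm³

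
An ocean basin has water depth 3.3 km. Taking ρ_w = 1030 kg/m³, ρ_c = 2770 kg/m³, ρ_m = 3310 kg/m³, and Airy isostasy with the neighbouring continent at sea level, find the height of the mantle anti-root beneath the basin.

Balancing pressure at the compensation depth: replacing crust with seawater at the top is compensated by replacing crust with mantle at the base: d (ρ_c − ρ_w) = a (ρ_m − ρ_c).
a = d (ρ_c − ρ_w)/(ρ_m − ρ_c) = 3.3 km × 1740/540 = 10.6 km.

10.6 km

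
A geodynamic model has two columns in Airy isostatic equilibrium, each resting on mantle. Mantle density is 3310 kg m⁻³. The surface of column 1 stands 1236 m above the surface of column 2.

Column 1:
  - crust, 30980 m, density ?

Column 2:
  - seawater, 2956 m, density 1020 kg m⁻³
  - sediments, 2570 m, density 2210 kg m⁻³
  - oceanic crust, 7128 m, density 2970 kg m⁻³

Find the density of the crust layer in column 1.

Take the compensation level at the base of the deeper column (depth z_c below the surface of column 1) and equate Σ ρ_i t_i down to z_c; mantle fills any gap and the z_c terms cancel.
Column 1: 30980×ρ + (z_c − 30980)×3310
Column 2: 1236×0 + 2956×1020 + 2570×2210 + 7128×2970 + (z_c − 1236 − 12654)×3310
The z_c×3310 term appears on both sides and cancels. Collect the known terms of each column as K = Σ(ρt)_known − 3310 × (depth of known layers): K_1 = 0 − 3310×30980 = −102543800; K_2 = 29864980 − 3310×(1236 + 12654) = −16110920.
Balance: K_1 + 30980×ρ = K_2, so ρ = (K_2 − K_1)/30980 = 86432900/30980 = 2790 kg m⁻³.

2790 kg m⁻³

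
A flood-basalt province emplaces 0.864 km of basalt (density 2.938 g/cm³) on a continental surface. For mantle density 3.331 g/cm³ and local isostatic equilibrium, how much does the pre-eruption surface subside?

Subaerial loading: s = t ρ_load / ρ_m.
s = 0.864 km × 2.938/3.331 = 0.762 km.

0.762 km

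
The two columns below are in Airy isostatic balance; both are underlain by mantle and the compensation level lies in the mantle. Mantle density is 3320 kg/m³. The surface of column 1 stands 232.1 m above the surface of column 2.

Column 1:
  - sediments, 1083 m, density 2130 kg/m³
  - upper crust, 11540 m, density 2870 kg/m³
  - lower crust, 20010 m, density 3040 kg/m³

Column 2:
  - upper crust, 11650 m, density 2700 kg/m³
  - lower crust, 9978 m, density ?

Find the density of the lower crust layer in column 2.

Take the compensation level at the base of the deeper column (depth z_c below the surface of column 1) and equate Σ ρ_i t_i down to z_c; mantle fills any gap and the z_c terms cancel.
Column 1: 1083×2130 + 11540×2870 + 20010×3040 + (z_c − 32633)×3320
Column 2: 232.1×0 + 11650×2700 + 9978×ρ + (z_c − 232.1 − 21628)×3320
The z_c×3320 term appears on both sides and cancels. Collect the known terms of each column as K = Σ(ρt)_known − 3320 × (depth of known layers): K_1 = 96256990 − 3320×32633 = −12084570; K_2 = 31455000 − 3320×(232.1 + 21628) = −41120532.
Balance: K_1 = K_2 + 9978×ρ, so ρ = (K_1 − K_2)/9978 = 29036000/9978 = 2910 kg/m³.

2910 kg/m³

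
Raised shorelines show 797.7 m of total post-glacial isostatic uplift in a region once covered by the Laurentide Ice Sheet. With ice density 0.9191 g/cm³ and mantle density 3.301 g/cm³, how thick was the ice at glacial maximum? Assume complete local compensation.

2860 m

u = t ρ_ice/ρ_m → t = u ρ_m/ρ_ice = 797.7 m × 3.301/0.9191 = 2860 m.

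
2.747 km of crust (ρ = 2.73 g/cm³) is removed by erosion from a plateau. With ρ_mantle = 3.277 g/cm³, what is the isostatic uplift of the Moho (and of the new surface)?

Unloading: uplift u = e ρ_c/ρ_m = 2.747 km × 2.73/3.277 = 2.29 km.

2.29 km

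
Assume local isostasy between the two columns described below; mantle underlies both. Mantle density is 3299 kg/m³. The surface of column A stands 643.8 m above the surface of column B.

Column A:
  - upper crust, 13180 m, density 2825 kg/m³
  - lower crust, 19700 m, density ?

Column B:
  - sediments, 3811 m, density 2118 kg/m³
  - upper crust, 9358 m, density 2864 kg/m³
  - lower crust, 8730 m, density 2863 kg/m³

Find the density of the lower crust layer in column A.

2880 kg/m³

Take the compensation level at the base of the deeper column (depth z_c below the surface of column A) and equate Σ ρ_i t_i down to z_c; mantle fills any gap and the z_c terms cancel.
Column A: 13180×2825 + 19700×ρ + (z_c − 32880)×3299
Column B: 643.8×0 + 3811×2118 + 9358×2864 + 8730×2863 + (z_c − 643.8 − 21899)×3299
The z_c×3299 term appears on both sides and cancels. Collect the known terms of each column as K = Σ(ρt)_known − 3299 × (depth of known layers): K_A = 37233500 − 3299×32880 = −71237620; K_B = 59867000 − 3299×(643.8 + 21899) = −14501697.2.
Balance: K_A + 19700×ρ = K_B, so ρ = (K_B − K_A)/19700 = 56735900/19700 = 2880 kg/m³.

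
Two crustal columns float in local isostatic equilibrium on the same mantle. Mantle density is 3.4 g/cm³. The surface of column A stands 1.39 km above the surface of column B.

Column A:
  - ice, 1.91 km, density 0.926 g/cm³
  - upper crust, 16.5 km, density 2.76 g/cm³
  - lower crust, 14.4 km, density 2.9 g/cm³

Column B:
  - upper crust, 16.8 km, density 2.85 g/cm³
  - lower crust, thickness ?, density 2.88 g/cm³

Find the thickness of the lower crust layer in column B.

16.4 km

Take the compensation level at the base of the deeper column (depth z_c below the surface of column A) and equate Σ ρ_i t_i down to z_c; mantle fills any gap and the z_c terms cancel.
Column A: 1.91×0.926 + 16.5×2.76 + 14.4×2.9 + (z_c − 32.81)×3.4
Column B: 1.39×0 + 16.8×2.85 + x×2.88 + (z_c − 1.39 − 16.8 − x)×3.4
The z_c×3.4 term appears on both sides and cancels. Collect the known terms of each column as K = Σ(ρt)_known − 3.4 × (depth of known layers): K_A = 89.06866 − 3.4×32.81 = −22.48534; K_B = 47.88 − 3.4×(1.39 + 16.8) = −13.966.
Balance: K_A = K_B − x×(3.4 − 2.88), so x = (K_B − K_A)/(3.4 − 2.88) = 8.51934/0.52 = 16.4 km.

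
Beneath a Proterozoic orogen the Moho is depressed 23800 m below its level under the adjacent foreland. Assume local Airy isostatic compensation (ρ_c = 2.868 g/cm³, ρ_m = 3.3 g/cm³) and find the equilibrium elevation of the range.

3580 m

In Airy isostatic equilibrium: ρ_c h = (ρ_m − ρ_c) r.
h = r (ρ_m − ρ_c) / ρ_c = 23800 m × (3.3 − 2.868) / 2.868 = 3580 m.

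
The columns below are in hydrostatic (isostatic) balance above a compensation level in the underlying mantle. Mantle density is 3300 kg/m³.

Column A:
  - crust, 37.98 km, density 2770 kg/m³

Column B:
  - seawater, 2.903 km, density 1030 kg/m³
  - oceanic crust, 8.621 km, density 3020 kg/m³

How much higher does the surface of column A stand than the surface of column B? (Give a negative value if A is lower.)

3.37 km

For any compensation level in the mantle, the mantle terms cancel and isostasy reduces to e = (Σt_A − Σt_B) − (Σ(ρt)_A − Σ(ρt)_B) / ρ_m.
Σt_A = 37.98 km; Σt_B = 11.524 km; Σ(ρt)_A = 105204.6; Σ(ρt)_B = 29025.51 (in km·kg/m³).
e = (37.98 − 11.524) − (105204.6 − 29025.51) / 3300 = 3.37 km.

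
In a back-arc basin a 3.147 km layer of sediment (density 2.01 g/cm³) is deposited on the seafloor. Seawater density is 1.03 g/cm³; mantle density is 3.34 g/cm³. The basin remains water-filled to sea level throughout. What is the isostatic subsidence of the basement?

Submarine loading: the sediment displaces seawater, and the subsidence is in turn flooded, so s (ρ_m − ρ_w) = t (ρ_sed − ρ_w).
s = 3.147 km × (2.01 − 1.03) / (3.34 − 1.03) = 1.34 km.

1.34 km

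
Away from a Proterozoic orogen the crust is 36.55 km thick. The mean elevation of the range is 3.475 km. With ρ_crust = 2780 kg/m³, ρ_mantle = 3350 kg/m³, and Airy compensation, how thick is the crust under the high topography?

Root depth r = h ρ_c / (ρ_m − ρ_c) = 3.475 km × 2780 / 570 = 16.95 km.
Total thickness = T + h + r = 36.55 km + 3.475 km + 16.95 km = 57 km.

57 km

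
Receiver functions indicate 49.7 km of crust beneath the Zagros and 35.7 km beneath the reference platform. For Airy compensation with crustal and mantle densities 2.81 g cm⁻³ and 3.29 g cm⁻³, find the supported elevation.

2.04 km

Excess crust Δ = 49.7 km − 35.7 km = 14 km, split between elevation h and root r with h + r = Δ.
Airy balance ρ_c h = (ρ_m − ρ_c) r gives r = h ρ_c/(ρ_m − ρ_c), so h (1 + ρ_c/(ρ_m − ρ_c)) = Δ, i.e. h = Δ (ρ_m − ρ_c)/ρ_m.
h = 14 km × 0.48/3.29 = 2.04 km.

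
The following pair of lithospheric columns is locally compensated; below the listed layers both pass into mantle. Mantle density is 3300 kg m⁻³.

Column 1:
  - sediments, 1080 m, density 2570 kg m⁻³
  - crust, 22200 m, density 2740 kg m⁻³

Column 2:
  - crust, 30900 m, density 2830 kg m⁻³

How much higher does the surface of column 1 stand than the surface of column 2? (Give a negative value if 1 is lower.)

−395 m

For any compensation level in the mantle, the mantle terms cancel and isostasy reduces to e = (Σt_1 − Σt_2) − (Σ(ρt)_1 − Σ(ρt)_2) / ρ_m.
Σt_1 = 23280 m; Σt_2 = 30900 m; Σ(ρt)_1 = 63603600; Σ(ρt)_2 = 87447000 (in m·kg m⁻³).
e = (23280 − 30900) − (63603600 − 87447000) / 3300 = −395 m.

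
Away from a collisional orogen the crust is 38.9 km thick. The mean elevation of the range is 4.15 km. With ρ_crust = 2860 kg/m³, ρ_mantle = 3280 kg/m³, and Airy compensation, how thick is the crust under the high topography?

71.3 km

Root depth r = h ρ_c / (ρ_m − ρ_c) = 4.15 km × 2860 / 420 = 28.26 km.
Total thickness = T + h + r = 38.9 km + 4.15 km + 28.26 km = 71.3 km.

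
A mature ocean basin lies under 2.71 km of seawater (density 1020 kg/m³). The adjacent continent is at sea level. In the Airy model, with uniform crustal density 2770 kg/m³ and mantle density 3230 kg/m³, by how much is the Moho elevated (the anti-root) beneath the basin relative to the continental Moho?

Equating mass per unit area of the two columns: replacing crust with seawater at the top is compensated by replacing crust with mantle at the base: d (ρ_c − ρ_w) = a (ρ_m − ρ_c).
a = d (ρ_c − ρ_w)/(ρ_m − ρ_c) = 2.71 km × 1750/460 = 10.3 km.

10.3 km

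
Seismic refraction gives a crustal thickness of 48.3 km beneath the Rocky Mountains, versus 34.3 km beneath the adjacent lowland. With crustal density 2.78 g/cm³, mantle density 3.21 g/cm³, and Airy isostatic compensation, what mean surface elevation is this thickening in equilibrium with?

1.88 km

Excess crust Δ = 48.3 km − 34.3 km = 14 km, split between elevation h and root r with h + r = Δ.
Airy balance ρ_c h = (ρ_m − ρ_c) r gives r = h ρ_c/(ρ_m − ρ_c), so h (1 + ρ_c/(ρ_m − ρ_c)) = Δ, i.e. h = Δ (ρ_m − ρ_c)/ρ_m.
h = 14 km × 0.43/3.21 = 1.88 km.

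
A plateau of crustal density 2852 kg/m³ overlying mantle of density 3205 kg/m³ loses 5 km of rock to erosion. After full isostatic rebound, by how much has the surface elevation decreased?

0.551 km

Rebound u = e ρ_c/ρ_m = 5 km × 2852/3205 = 4.449 km.
Net surface drop = e − u = 5 km − 4.449 km = e (ρ_m − ρ_c)/ρ_m = 0.551 km.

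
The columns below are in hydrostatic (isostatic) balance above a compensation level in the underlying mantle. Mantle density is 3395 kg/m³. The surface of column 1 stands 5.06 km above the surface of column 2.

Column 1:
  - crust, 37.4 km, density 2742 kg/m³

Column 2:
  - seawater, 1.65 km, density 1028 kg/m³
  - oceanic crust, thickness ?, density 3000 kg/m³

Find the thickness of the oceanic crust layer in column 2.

8.45 km

Take the compensation level at the base of the deeper column (depth z_c below the surface of column 1) and equate Σ ρ_i t_i down to z_c; mantle fills any gap and the z_c terms cancel.
Column 1: 37.4×2742 + (z_c − 37.4)×3395
Column 2: 5.06×0 + 1.65×1028 + x×3000 + (z_c − 5.06 − 1.65 − x)×3395
The z_c×3395 term appears on both sides and cancels. Collect the known terms of each column as K = Σ(ρt)_known − 3395 × (depth of known layers): K_1 = 102550.8 − 3395×37.4 = −24422.2; K_2 = 1696.2 − 3395×(5.06 + 1.65) = −21084.25.
Balance: K_1 = K_2 − x×(3395 − 3000), so x = (K_2 − K_1)/(3395 − 3000) = 3337.95/395 = 8.45 km.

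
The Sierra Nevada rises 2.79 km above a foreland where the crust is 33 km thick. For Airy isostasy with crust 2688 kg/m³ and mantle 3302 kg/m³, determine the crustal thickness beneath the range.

48 km

Root depth r = h ρ_c / (ρ_m − ρ_c) = 2.79 km × 2688 / 614 = 12.21 km.
Total thickness = T + h + r = 33 km + 2.79 km + 12.21 km = 48 km.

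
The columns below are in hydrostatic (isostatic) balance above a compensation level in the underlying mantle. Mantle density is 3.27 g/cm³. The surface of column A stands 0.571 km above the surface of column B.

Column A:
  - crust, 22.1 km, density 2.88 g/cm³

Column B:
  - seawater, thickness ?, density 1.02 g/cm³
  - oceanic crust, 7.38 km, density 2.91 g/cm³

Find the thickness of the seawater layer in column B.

1.82 km

Take the compensation level at the base of the deeper column (depth z_c below the surface of column A) and equate Σ ρ_i t_i down to z_c; mantle fills any gap and the z_c terms cancel.
Column A: 22.1×2.88 + (z_c − 22.1)×3.27
Column B: 0.571×0 + x×1.02 + 7.38×2.91 + (z_c − 0.571 − 7.38 − x)×3.27
The z_c×3.27 term appears on both sides and cancels. Collect the known terms of each column as K = Σ(ρt)_known − 3.27 × (depth of known layers): K_A = 63.648 − 3.27×22.1 = −8.619; K_B = 21.4758 − 3.27×(0.571 + 7.38) = −4.52397.
Balance: K_A = K_B − x×(3.27 − 1.02), so x = (K_B − K_A)/(3.27 − 1.02) = 4.09503/2.25 = 1.82 km.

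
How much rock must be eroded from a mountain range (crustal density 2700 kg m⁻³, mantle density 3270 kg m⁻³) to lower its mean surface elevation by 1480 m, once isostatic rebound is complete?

8490 m

Net drop Δ = e − u = e − e ρ_c/ρ_m = e (ρ_m − ρ_c)/ρ_m.
e = Δ ρ_m/(ρ_m − ρ_c) = 1480 m × 3270/570 = 8490 m.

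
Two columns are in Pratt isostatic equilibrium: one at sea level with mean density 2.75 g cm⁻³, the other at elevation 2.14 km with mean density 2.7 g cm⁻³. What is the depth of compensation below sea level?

116 km

ρ_ref D = ρ (D + h) → D (ρ_ref − ρ) = ρ h.
D = ρ h/(ρ_ref − ρ) = 2.7 × 2.14 km/(2.75 − 2.7) = 116 km.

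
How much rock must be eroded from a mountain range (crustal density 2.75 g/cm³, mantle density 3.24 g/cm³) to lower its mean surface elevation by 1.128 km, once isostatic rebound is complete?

7.46 km

Net drop Δ = e − u = e − e ρ_c/ρ_m = e (ρ_m − ρ_c)/ρ_m.
e = Δ ρ_m/(ρ_m − ρ_c) = 1.128 km × 3.24/0.49 = 7.46 km.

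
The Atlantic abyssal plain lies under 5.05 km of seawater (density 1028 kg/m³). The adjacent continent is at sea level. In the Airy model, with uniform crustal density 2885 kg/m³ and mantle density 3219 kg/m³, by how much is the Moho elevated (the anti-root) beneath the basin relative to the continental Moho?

28.1 km

In Airy isostatic equilibrium: replacing crust with seawater at the top is compensated by replacing crust with mantle at the base: d (ρ_c − ρ_w) = a (ρ_m − ρ_c).
a = d (ρ_c − ρ_w)/(ρ_m − ρ_c) = 5.05 km × 1857/334 = 28.1 km.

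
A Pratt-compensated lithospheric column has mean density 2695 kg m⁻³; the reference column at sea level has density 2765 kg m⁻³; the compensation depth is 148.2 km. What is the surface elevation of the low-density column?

ρ_ref D = ρ (D + h) → h = D (ρ_ref − ρ)/ρ.
h = 148.2 km × (2765 − 2695)/2695 = 3.85 km.

3.85 km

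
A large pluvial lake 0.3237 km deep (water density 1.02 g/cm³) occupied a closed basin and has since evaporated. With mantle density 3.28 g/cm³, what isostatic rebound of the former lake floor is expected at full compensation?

0.101 km

u = d ρ_w/ρ_m = 0.3237 km × 1.02/3.28 = 0.101 km.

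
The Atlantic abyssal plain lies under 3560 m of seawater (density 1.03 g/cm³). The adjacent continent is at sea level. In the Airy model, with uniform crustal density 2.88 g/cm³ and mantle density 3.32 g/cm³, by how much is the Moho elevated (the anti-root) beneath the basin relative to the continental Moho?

15000 m

Isostatic balance requires: replacing crust with seawater at the top is compensated by replacing crust with mantle at the base: d (ρ_c − ρ_w) = a (ρ_m − ρ_c).
a = d (ρ_c − ρ_w)/(ρ_m − ρ_c) = 3560 m × 1.85/0.44 = 15000 m.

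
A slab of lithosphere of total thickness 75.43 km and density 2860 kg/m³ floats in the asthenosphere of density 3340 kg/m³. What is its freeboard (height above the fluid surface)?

Floating equilibrium: submerged depth d = t ρ_obj/ρ_fluid = 75.43 km × 2860/3340 = 64.59 km.
Freeboard = t − d = 75.43 km − 64.59 km = 10.8 km.

10.8 km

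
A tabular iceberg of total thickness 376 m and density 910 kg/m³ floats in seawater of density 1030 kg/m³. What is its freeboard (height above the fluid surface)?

Floating equilibrium: submerged depth d = t ρ_obj/ρ_fluid = 376 m × 910/1030 = 332.2 m.
Freeboard = t − d = 376 m − 332.2 m = 43.8 m.

43.8 m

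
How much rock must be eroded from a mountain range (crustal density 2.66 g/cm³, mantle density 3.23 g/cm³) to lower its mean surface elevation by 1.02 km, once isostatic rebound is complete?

Net drop Δ = e − u = e − e ρ_c/ρ_m = e (ρ_m − ρ_c)/ρ_m.
e = Δ ρ_m/(ρ_m − ρ_c) = 1.02 km × 3.23/0.57 = 5.78 km.

5.78 km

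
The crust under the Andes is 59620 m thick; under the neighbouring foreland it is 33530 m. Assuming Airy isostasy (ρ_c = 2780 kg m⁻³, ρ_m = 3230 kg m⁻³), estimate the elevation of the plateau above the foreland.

3630 m

Excess crust Δ = 59620 m − 33530 m = 26090 m, split between elevation h and root r with h + r = Δ.
Airy balance ρ_c h = (ρ_m − ρ_c) r gives r = h ρ_c/(ρ_m − ρ_c), so h (1 + ρ_c/(ρ_m − ρ_c)) = Δ, i.e. h = Δ (ρ_m − ρ_c)/ρ_m.
h = 26090 m × 450/3230 = 3630 m.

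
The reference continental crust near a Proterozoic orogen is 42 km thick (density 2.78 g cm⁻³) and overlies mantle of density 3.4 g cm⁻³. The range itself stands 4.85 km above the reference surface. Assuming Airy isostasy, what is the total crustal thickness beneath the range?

Root depth r = h ρ_c / (ρ_m − ρ_c) = 4.85 km × 2.78 / 0.62 = 21.75 km.
Total thickness = T + h + r = 42 km + 4.85 km + 21.75 km = 68.6 km.

68.6 km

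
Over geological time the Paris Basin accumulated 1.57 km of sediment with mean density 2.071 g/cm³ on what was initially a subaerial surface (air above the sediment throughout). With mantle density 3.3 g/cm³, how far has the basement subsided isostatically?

0.985 km

Subaerial load: s = t ρ_sed / ρ_m = 1.57 km × 2.071/3.3 = 0.985 km.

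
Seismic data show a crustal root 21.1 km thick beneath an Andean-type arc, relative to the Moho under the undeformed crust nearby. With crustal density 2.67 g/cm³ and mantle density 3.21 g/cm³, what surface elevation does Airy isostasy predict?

For local isostatic compensation: ρ_c h = (ρ_m − ρ_c) r.
h = r (ρ_m − ρ_c) / ρ_c = 21.1 km × (3.21 − 2.67) / 2.67 = 4.27 km.

4.27 km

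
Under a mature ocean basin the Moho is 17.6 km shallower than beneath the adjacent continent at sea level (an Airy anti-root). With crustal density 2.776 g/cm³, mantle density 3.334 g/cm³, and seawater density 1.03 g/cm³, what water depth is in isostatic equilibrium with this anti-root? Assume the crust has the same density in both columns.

5.62 km

Replacing a thickness d of crust by seawater at the top must be balanced by replacing crust with mantle at the base: d (ρ_c − ρ_w) = a (ρ_m − ρ_c).
d = a (ρ_m − ρ_c)/(ρ_c − ρ_w) = 17.6 km × 0.558/1.746 = 5.62 km.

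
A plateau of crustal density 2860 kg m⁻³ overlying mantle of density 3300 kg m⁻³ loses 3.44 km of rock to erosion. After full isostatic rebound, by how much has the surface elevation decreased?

Rebound u = e ρ_c/ρ_m = 3.44 km × 2860/3300 = 2.981 km.
Net surface drop = e − u = 3.44 km − 2.981 km = e (ρ_m − ρ_c)/ρ_m = 0.459 km.

0.459 km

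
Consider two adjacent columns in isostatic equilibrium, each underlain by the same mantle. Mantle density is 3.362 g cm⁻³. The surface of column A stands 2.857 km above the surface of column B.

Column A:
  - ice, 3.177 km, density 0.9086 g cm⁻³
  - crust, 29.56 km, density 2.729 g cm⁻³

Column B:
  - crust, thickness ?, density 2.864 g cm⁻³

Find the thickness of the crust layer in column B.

Take the compensation level at the base of the deeper column (depth z_c below the surface of column A) and equate Σ ρ_i t_i down to z_c; mantle fills any gap and the z_c terms cancel.
Column A: 3.177×0.9086 + 29.56×2.729 + (z_c − 32.737)×3.362
Column B: 2.857×0 + x×2.864 + (z_c − 2.857 − 0 − x)×3.362
The z_c×3.362 term appears on both sides and cancels. Collect the known terms of each column as K = Σ(ρt)_known − 3.362 × (depth of known layers): K_A = 83.5558622 − 3.362×32.737 = −26.5059318; K_B = 0 − 3.362×(2.857 + 0) = −9.605234.
Balance: K_A = K_B − x×(3.362 − 2.864), so x = (K_B − K_A)/(3.362 − 2.864) = 16.9007/0.498 = 33.9 km.

33.9 km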